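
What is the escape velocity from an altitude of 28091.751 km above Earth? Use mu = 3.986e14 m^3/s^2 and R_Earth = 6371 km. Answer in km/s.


r = 6371.0 + 28091.751 = 34462.7510 km = 3.4462751e+07 m
v_esc = sqrt(2*mu/r) = sqrt(2*3.986e14 / 3.4462751e+07)
v_esc = 4809.5968 m/s = 4.8096 km/s

4.8096 km/s


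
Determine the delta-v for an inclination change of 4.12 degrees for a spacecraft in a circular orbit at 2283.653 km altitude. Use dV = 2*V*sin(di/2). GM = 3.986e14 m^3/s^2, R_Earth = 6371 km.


r = 8654.6530 km = 8.654653e+06 m
V = sqrt(mu/r) = 6786.4682 m/s
di = 4.12 deg = 0.07190757 rad
dV = 2*V*sin(di/2) = 2*6786.4682*sin(0.03595378)
dV = 487.8933 m/s = 0.4878933 km/s

0.4879 km/s


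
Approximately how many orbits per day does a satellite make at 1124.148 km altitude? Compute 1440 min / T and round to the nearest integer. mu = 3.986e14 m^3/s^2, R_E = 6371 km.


r = 7.495148e+06 m
T = 2*pi*sqrt(r^3/mu) = 6457.7546 s = 107.6292 min
revs/day = 1440 / 107.6292 = 13.3793
Rounded: 13 revolutions per day

13 revolutions per day


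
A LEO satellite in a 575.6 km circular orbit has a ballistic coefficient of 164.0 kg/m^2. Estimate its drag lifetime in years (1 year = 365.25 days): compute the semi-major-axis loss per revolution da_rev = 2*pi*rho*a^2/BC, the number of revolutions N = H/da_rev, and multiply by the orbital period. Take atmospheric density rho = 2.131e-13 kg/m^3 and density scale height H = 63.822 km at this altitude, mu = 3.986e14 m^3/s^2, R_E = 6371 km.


a = R_E + alt = 6946.6000 km = 6.9466e+06 m
da_rev = 2*pi*rho*a^2/BC = 2*pi*2.131e-13*(6.9466e+06)^2/164.0 = 0.393970818 m per revolution
N = H/da_rev = 63822.0000 m / 0.393970818 m = 161996.7701 revolutions
P = 2*pi*sqrt(a^3/mu) = 5761.9523 s
lifetime = N*P = 161996.7701 * 5761.9523 = 9.3341766e+08 s = 10803.4452 days
years = 10803.4452 / 365.25 = 29.5782 years

29.5782 years


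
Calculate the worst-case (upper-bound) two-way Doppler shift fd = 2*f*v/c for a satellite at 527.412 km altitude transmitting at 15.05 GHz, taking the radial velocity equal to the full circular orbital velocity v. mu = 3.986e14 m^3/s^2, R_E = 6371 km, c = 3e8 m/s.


r = 6.898412e+06 m
v = sqrt(mu/r) = 7601.4087 m/s (worst-case radial velocity)
f = 15.05 GHz = 1.505e+10 Hz
fd = 2*f*v/c = 2*1.505e+10*7601.4087/3.0e+08
fd = 762674.6717 Hz

762674.6717 Hz


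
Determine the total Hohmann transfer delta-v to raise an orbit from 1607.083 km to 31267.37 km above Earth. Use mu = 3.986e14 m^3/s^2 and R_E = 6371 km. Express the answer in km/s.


r1 = 7978.0830 km = 7.978083e+06 m
r2 = 37638.3700 km = 3.763837e+07 m
dv1 = sqrt(mu/r1)*(sqrt(2*r2/(r1+r2)) - 1) = 2011.6947 m/s
dv2 = sqrt(mu/r2)*(1 - sqrt(2*r1/(r1+r2))) = 1329.5953 m/s
total dv = |dv1| + |dv2| = 2011.6947 + 1329.5953 = 3341.2900 m/s = 3.3413 km/s

3.3413 km/s


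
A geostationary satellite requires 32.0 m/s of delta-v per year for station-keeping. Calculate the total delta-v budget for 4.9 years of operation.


dV = rate * years = 32.0 * 4.9
dV = 156.8000 m/s

156.8000 m/s


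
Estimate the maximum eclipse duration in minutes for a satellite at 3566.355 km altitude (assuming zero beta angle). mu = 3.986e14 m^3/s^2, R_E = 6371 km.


r = 9937.3550 km
T = 164.3108 min
Eclipse fraction = arcsin(R_E/r)/pi = arcsin(6371.0000/9937.3550)/pi
= arcsin(0.6411163)/pi = 0.2215284
Eclipse duration = 0.2215284 * 164.3108 = 36.3995 min

36.3995 minutes


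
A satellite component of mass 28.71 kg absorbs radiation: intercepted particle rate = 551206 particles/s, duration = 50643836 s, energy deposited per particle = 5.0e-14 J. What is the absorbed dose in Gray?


Total energy deposited = rate * time * E_per
  = 551206 * 50643836 * 5.0e-14 = 1.3958 J
Dose = E_total / mass = 1.3958 / 28.71
Dose = 0.04861579 Gy

0.0486 Gy


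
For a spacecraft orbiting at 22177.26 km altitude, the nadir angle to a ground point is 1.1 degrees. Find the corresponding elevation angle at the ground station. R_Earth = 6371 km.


r = R_E + alt = 28548.2600 km
Law of sines in the satellite / Earth-center / ground-point triangle:
  sin(nadir)/R_E = sin(90 + el)/r  =>  cos(el) = (r/R_E)*sin(nadir)
cos(el) = (28548.2600 / 6371.0000) * sin(1.1 deg) = 0.08602316
el = arccos(0.08602316) = 85.0651 deg
(Earth-central angle = 90 - nadir - el = 3.8349 deg)

85.0651 degrees


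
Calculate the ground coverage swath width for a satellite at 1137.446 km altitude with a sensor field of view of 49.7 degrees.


FOV = 49.7 deg = 0.8674286 rad
swath = 2 * alt * tan(FOV/2) = 2 * 1137.446 * tan(0.4337143)
swath = 2 * 1137.446 * 0.4631243
swath = 1053.5577 km

1053.5577 km


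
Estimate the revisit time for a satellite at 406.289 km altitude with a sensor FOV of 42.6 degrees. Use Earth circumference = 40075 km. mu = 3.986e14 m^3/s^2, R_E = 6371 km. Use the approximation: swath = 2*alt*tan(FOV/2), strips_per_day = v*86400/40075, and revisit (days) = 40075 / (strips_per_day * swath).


swath = 2*406.289*tan(0.3717551) = 316.8109 km
v = sqrt(mu/r) = 7669.0337 m/s = 7.6690 km/s
strips/day = v*86400/40075 = 7.6690*86400/40075 = 16.5341
coverage/day = strips * swath = 16.5341 * 316.8109 = 5238.1871 km
revisit = 40075 / 5238.1871 = 7.6505 days

7.6505 days


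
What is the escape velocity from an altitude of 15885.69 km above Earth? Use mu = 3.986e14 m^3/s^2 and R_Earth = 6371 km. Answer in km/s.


r = 6371.0 + 15885.69 = 22256.6900 km = 2.225669e+07 m
v_esc = sqrt(2*mu/r) = sqrt(2*3.986e14 / 2.225669e+07)
v_esc = 5984.8512 m/s = 5.9849 km/s

5.9849 km/s


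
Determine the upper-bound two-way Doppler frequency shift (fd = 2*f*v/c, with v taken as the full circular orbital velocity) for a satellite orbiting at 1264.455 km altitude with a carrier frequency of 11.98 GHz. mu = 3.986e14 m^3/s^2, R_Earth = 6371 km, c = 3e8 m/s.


r = 7.635455e+06 m
v = sqrt(mu/r) = 7225.2218 m/s (worst-case radial velocity)
f = 11.98 GHz = 1.198e+10 Hz
fd = 2*f*v/c = 2*1.198e+10*7225.2218/3.0e+08
fd = 577054.3845 Hz

577054.3845 Hz


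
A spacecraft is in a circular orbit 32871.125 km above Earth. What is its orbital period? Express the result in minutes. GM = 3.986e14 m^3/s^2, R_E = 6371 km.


r = 39242.1250 km = 3.9242125e+07 m
T = 2*pi*sqrt(r^3/mu) = 2*pi*sqrt(6.043069e+22 / 3.986e14)
T = 77364.1924 s = 1289.4032 min

1289.4032 minutes


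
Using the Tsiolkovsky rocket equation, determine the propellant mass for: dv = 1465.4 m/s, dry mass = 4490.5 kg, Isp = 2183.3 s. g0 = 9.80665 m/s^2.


ve = Isp * g0 = 2183.3 * 9.80665 = 21410.858945 m/s
mass ratio = exp(dv/ve) = exp(1465.4/21410.858945) = 1.07083841
m_prop = m_dry * (mr - 1) = 4490.5 * (1.07083841 - 1)
m_prop = 318.0999 kg

318.0999 kg


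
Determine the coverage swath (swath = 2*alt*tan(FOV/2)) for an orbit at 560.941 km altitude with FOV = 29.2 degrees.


FOV = 29.2 deg = 0.5096361 rad
swath = 2 * alt * tan(FOV/2) = 2 * 560.941 * tan(0.2548181)
swath = 2 * 560.941 * 0.2604805
swath = 292.2284 km

292.2284 km


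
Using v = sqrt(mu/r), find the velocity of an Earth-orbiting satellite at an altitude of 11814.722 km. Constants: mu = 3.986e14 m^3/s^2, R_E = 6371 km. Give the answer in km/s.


r = R_E + alt = 6371.0 + 11814.722 = 18185.7220 km = 1.8185722e+07 m
v = sqrt(mu/r) = sqrt(3.986e14 / 1.8185722e+07) = 4681.6978 m/s = 4.6817 km/s

4.6817 km/s


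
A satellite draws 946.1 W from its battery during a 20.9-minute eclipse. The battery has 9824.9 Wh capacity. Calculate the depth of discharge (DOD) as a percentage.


E_used = P * t / 60 = 946.1 * 20.9 / 60 = 329.5582 Wh
DOD = E_used / E_total * 100 = 329.5582 / 9824.9 * 100
DOD = 3.3543 %

3.3543 %


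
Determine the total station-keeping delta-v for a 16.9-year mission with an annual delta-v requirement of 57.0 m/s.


dV = rate * years = 57.0 * 16.9
dV = 963.3000 m/s

963.3000 m/s


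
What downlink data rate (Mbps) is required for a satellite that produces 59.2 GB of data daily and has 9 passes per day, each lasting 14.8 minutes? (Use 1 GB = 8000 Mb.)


total contact time = 9 * 14.8 * 60 = 7992.0000 s
data = 59.2 GB = 473600.0000 Mb
rate = 473600.0000 / 7992.0000 = 59.2593 Mbps

59.2593 Mbps


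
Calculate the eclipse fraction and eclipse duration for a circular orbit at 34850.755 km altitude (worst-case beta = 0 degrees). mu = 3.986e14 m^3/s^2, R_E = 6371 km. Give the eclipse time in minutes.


r = 41221.7550 km
T = 1388.1925 min
Eclipse fraction = arcsin(R_E/r)/pi = arcsin(6371.0000/41221.7550)/pi
= arcsin(0.1545543)/pi = 0.04939416
Eclipse duration = 0.04939416 * 1388.1925 = 68.5686 min

68.5686 minutes


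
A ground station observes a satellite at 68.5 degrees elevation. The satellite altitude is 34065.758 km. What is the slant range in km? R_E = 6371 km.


h = 34065.758 km, el = 68.5 deg
d = -R_E*sin(el) + sqrt((R_E*sin(el))^2 + 2*R_E*h + h^2)
d = -6371.0000*sin(1.1956) + sqrt((6371.0000*0.9304176)^2 + 2*6371.0000*34065.758 + 34065.758^2)
d = 34441.5959 km

34441.5959 km


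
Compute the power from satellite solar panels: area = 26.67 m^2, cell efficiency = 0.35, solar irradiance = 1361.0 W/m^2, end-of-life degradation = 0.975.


P = area * eta * S * degradation
P = 26.67 * 0.35 * 1361.0 * 0.975
P = 12386.6481 W

12386.6481 W


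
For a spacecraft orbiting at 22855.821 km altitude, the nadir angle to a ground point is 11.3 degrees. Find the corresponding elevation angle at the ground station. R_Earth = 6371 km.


r = R_E + alt = 29226.8210 km
Law of sines in the satellite / Earth-center / ground-point triangle:
  sin(nadir)/R_E = sin(90 + el)/r  =>  cos(el) = (r/R_E)*sin(nadir)
cos(el) = (29226.8210 / 6371.0000) * sin(11.3 deg) = 0.8988986
el = arccos(0.8988986) = 25.9863 deg
(Earth-central angle = 90 - nadir - el = 52.7137 deg)

25.9863 degrees


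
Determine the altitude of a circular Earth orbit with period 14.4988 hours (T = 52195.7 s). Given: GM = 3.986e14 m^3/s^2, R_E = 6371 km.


T = 52195.7 s
r = (mu*T^2/(4*pi^2))^(1/3) = (3.986e14 * 52195.7^2 / (4*pi^2))^(1/3)
r = 3.0186702e+07 m = 30186.7022 km
alt = r - R_E = 30186.7022 - 6371 = 23815.7022 km

23815.7022 km


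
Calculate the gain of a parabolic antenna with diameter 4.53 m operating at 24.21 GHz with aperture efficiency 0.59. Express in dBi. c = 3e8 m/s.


lambda = c/f = 3e8 / 2.421e+10 = 0.01239157 m
G = eta*(pi*D/lambda)^2 = 0.59*(pi*4.53/0.01239157)^2
G = 778207.1747 (linear)
G = 10*log10(778207.1747) = 58.9110 dBi

58.9110 dBi


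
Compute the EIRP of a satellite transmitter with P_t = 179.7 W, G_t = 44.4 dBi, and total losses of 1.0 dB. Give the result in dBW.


Pt = 179.7 W = 22.5455 dBW
EIRP = Pt_dBW + Gt - losses = 22.5455 + 44.4 - 1.0 = 65.9455 dBW

65.9455 dBW


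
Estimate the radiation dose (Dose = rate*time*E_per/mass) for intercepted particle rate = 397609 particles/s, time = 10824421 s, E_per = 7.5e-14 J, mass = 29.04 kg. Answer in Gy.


Total energy deposited = rate * time * E_per
  = 397609 * 10824421 * 7.5e-14 = 0.3227915 J
Dose = E_total / mass = 0.3227915 / 29.04
Dose = 0.01111541 Gy

0.0111 Gy


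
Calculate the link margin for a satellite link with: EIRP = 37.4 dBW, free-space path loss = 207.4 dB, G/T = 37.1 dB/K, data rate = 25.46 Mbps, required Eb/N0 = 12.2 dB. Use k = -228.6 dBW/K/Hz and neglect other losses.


C/N0 = EIRP - FSPL + G/T - k = 37.4 - 207.4 + 37.1 - (-228.6)
C/N0 = 95.7000 dB-Hz
R_b = 25.46 Mbps = 2.546e+07 bps -> 10*log10(R_b) = 74.0586 dB-Hz
Eb/N0 = C/N0 - 10*log10(R_b) = 95.7000 - 74.0586 = 21.6414 dB
Margin = Eb/N0 - Eb/N0_req = 21.6414 - 12.2 = 9.4414 dB (link closes)

9.4414 dB


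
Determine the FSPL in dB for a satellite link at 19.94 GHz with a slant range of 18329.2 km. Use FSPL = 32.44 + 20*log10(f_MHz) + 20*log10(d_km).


f = 19.94 GHz = 19940.0000 MHz
d = 18329.2 km
FSPL = 32.44 + 20*log10(19940.0000) + 20*log10(18329.2)
FSPL = 32.44 + 85.9945 + 85.2629
FSPL = 203.6974 dB

203.6974 dB


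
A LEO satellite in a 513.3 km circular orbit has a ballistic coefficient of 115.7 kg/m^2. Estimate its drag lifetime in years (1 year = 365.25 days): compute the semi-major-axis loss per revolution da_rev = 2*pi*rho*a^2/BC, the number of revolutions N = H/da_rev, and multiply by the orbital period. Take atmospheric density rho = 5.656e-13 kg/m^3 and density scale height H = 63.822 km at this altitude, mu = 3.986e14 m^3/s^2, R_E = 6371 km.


a = R_E + alt = 6884.3000 km = 6.8843e+06 m
da_rev = 2*pi*rho*a^2/BC = 2*pi*5.656e-13*(6.8843e+06)^2/115.7 = 1.455712 m per revolution
N = H/da_rev = 63822.0000 m / 1.455712 m = 43842.4610 revolutions
P = 2*pi*sqrt(a^3/mu) = 5684.6130 s
lifetime = N*P = 43842.4610 * 5684.6130 = 2.4922742e+08 s = 2884.5767 days
years = 2884.5767 / 365.25 = 7.8975 years

7.8975 years


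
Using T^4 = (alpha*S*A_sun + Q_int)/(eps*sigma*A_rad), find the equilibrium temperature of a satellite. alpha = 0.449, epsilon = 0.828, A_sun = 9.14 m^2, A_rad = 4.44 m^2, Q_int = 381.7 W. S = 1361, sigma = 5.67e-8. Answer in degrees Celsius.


Numerator = alpha*S*A_sun + Q_int = 0.449*1361*9.14 + 381.7 = 5967.0535 W
Denominator = eps*sigma*A_rad = 0.828*5.67e-8*4.44 = 2.0844734e-07 W/K^4
T^4 = 2.8626191e+10 K^4
T = 411.3305 K = 138.1805 C

138.1805 degrees Celsius


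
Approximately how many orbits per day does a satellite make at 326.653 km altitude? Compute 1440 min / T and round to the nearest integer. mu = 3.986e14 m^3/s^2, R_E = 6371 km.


r = 6.697653e+06 m
T = 2*pi*sqrt(r^3/mu) = 5455.0054 s = 90.9168 min
revs/day = 1440 / 90.9168 = 15.8387
Rounded: 16 revolutions per day

16 revolutions per day


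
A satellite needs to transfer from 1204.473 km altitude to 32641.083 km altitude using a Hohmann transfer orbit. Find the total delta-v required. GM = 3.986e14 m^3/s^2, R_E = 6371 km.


r1 = 7575.4730 km = 7.575473e+06 m
r2 = 39012.0830 km = 3.9012083e+07 m
dv1 = sqrt(mu/r1)*(sqrt(2*r2/(r1+r2)) - 1) = 2133.5880 m/s
dv2 = sqrt(mu/r2)*(1 - sqrt(2*r1/(r1+r2))) = 1373.5957 m/s
total dv = |dv1| + |dv2| = 2133.5880 + 1373.5957 = 3507.1838 m/s = 3.5072 km/s

3.5072 km/s


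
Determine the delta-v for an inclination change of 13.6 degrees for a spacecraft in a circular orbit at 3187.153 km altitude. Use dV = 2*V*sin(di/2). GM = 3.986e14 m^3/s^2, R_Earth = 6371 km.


r = 9558.1530 km = 9.558153e+06 m
V = sqrt(mu/r) = 6457.7564 m/s
di = 13.6 deg = 0.2373648 rad
dV = 2*V*sin(di/2) = 2*6457.7564*sin(0.1186824)
dV = 1529.2480 m/s = 1.5292 km/s

1.5292 km/s


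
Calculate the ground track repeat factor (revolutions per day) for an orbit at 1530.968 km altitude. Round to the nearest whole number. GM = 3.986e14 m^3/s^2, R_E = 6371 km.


r = 7.901968e+06 m
T = 2*pi*sqrt(r^3/mu) = 6990.5947 s = 116.5099 min
revs/day = 1440 / 116.5099 = 12.3595
Rounded: 12 revolutions per day

12 revolutions per day


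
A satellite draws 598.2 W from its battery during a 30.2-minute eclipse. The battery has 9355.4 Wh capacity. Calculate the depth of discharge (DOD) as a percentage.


E_used = P * t / 60 = 598.2 * 30.2 / 60 = 301.0940 Wh
DOD = E_used / E_total * 100 = 301.0940 / 9355.4 * 100
DOD = 3.2184 %

3.2184 %


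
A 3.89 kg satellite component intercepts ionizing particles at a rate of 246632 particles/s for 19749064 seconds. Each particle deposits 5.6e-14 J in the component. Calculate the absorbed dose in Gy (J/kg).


Total energy deposited = rate * time * E_per
  = 246632 * 19749064 * 5.6e-14 = 0.2727621 J
Dose = E_total / mass = 0.2727621 / 3.89
Dose = 0.07011878 Gy

0.0701 Gy


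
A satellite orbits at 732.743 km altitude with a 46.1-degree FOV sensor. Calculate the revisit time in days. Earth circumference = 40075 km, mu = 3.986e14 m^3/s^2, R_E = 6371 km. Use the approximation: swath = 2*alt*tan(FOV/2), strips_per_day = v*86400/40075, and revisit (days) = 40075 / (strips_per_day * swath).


swath = 2*732.743*tan(0.4022984) = 623.5718 km
v = sqrt(mu/r) = 7490.7452 m/s = 7.4907 km/s
strips/day = v*86400/40075 = 7.4907*86400/40075 = 16.1497
coverage/day = strips * swath = 16.1497 * 623.5718 = 10070.5150 km
revisit = 40075 / 10070.5150 = 3.9794 days

3.9794 days


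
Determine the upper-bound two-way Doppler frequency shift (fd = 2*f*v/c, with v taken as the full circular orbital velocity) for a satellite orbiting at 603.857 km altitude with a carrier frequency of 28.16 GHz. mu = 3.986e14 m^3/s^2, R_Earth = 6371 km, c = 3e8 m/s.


r = 6.974857e+06 m
v = sqrt(mu/r) = 7559.6379 m/s (worst-case radial velocity)
f = 28.16 GHz = 2.816e+10 Hz
fd = 2*f*v/c = 2*2.816e+10*7559.6379/3.0e+08
fd = 1.419196e+06 Hz

1.4192e+06 Hz


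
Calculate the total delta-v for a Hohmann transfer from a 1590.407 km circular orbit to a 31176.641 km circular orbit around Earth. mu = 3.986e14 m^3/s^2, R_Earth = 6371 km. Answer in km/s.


r1 = 7961.4070 km = 7.961407e+06 m
r2 = 37547.6410 km = 3.7547641e+07 m
dv1 = sqrt(mu/r1)*(sqrt(2*r2/(r1+r2)) - 1) = 2013.5452 m/s
dv2 = sqrt(mu/r2)*(1 - sqrt(2*r1/(r1+r2))) = 1330.9455 m/s
total dv = |dv1| + |dv2| = 2013.5452 + 1330.9455 = 3344.4907 m/s = 3.3445 km/s

3.3445 km/s


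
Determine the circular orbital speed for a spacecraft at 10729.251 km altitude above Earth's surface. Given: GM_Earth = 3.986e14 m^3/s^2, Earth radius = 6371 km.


r = R_E + alt = 6371.0 + 10729.251 = 17100.2510 km = 1.7100251e+07 m
v = sqrt(mu/r) = sqrt(3.986e14 / 1.7100251e+07) = 4828.0016 m/s = 4.8280 km/s

4.8280 km/s


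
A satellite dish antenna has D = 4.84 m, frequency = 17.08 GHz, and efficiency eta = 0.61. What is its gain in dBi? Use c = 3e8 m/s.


lambda = c/f = 3e8 / 1.708e+10 = 0.0175644 m
G = eta*(pi*D/lambda)^2 = 0.61*(pi*4.84/0.0175644)^2
G = 457144.5294 (linear)
G = 10*log10(457144.5294) = 56.6005 dBi

56.6005 dBi


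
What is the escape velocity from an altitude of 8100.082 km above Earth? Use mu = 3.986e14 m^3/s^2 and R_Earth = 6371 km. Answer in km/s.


r = 6371.0 + 8100.082 = 14471.0820 km = 1.4471082e+07 m
v_esc = sqrt(2*mu/r) = sqrt(2*3.986e14 / 1.4471082e+07)
v_esc = 7422.2084 m/s = 7.4222 km/s

7.4222 km/s


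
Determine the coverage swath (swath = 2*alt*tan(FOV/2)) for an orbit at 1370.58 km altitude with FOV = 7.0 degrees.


FOV = 7.0 deg = 0.122173 rad
swath = 2 * alt * tan(FOV/2) = 2 * 1370.58 * tan(0.06108652)
swath = 2 * 1370.58 * 0.06116262
swath = 167.6565 km

167.6565 km


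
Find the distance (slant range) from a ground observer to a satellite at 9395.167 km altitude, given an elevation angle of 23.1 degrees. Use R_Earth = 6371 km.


h = 9395.167 km, el = 23.1 deg
d = -R_E*sin(el) + sqrt((R_E*sin(el))^2 + 2*R_E*h + h^2)
d = -6371.0000*sin(0.4031711) + sqrt((6371.0000*0.3923371)^2 + 2*6371.0000*9395.167 + 9395.167^2)
d = 12137.0278 km

12137.0278 km


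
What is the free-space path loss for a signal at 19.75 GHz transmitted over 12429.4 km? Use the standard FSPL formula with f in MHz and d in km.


f = 19.75 GHz = 19750.0000 MHz
d = 12429.4 km
FSPL = 32.44 + 20*log10(19750.0000) + 20*log10(12429.4)
FSPL = 32.44 + 85.9113 + 81.8890
FSPL = 200.2403 dB

200.2403 dB


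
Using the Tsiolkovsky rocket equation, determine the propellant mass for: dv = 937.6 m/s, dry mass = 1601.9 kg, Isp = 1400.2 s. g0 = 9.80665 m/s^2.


ve = Isp * g0 = 1400.2 * 9.80665 = 13731.271330 m/s
mass ratio = exp(dv/ve) = exp(937.6/13731.271330) = 1.07066730
m_prop = m_dry * (mr - 1) = 1601.9 * (1.07066730 - 1)
m_prop = 113.2019 kg

113.2019 kg


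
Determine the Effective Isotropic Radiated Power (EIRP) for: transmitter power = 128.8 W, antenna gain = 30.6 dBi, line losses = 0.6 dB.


Pt = 128.8 W = 21.0992 dBW
EIRP = Pt_dBW + Gt - losses = 21.0992 + 30.6 - 0.6 = 51.0992 dBW

51.0992 dBW


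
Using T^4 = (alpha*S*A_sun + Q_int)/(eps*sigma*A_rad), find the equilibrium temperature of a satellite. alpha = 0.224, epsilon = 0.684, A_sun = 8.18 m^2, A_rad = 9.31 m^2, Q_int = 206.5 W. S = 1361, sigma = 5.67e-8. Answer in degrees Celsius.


Numerator = alpha*S*A_sun + Q_int = 0.224*1361*8.18 + 206.5 = 2700.2875 W
Denominator = eps*sigma*A_rad = 0.684*5.67e-8*9.31 = 3.6106787e-07 W/K^4
T^4 = 7.4786149e+09 K^4
T = 294.0731 K = 20.9231 C

20.9231 degrees Celsius


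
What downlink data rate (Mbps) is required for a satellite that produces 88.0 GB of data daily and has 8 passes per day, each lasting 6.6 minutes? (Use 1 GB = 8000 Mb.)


total contact time = 8 * 6.6 * 60 = 3168.0000 s
data = 88.0 GB = 704000.0000 Mb
rate = 704000.0000 / 3168.0000 = 222.2222 Mbps

222.2222 Mbps


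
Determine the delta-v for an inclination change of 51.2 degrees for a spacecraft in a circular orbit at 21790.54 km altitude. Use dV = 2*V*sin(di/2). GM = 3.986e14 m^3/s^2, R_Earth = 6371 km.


r = 28161.5400 km = 2.816154e+07 m
V = sqrt(mu/r) = 3762.1876 m/s
di = 51.2 deg = 0.8936086 rad
dV = 2*V*sin(di/2) = 2*3762.1876*sin(0.4468043)
dV = 3251.1753 m/s = 3.2512 km/s

3.2512 km/s


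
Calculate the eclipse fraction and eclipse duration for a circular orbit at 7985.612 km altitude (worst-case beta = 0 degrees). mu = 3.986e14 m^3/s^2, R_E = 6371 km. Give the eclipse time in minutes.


r = 14356.6120 km
T = 285.3237 min
Eclipse fraction = arcsin(R_E/r)/pi = arcsin(6371.0000/14356.6120)/pi
= arcsin(0.4437677)/pi = 0.1463584
Eclipse duration = 0.1463584 * 285.3237 = 41.7595 min

41.7595 minutes


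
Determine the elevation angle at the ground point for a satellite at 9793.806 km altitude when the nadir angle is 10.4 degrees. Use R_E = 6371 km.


r = R_E + alt = 16164.8060 km
Law of sines in the satellite / Earth-center / ground-point triangle:
  sin(nadir)/R_E = sin(90 + el)/r  =>  cos(el) = (r/R_E)*sin(nadir)
cos(el) = (16164.8060 / 6371.0000) * sin(10.4 deg) = 0.4580218
el = arccos(0.4580218) = 62.7405 deg
(Earth-central angle = 90 - nadir - el = 16.8595 deg)

62.7405 degrees


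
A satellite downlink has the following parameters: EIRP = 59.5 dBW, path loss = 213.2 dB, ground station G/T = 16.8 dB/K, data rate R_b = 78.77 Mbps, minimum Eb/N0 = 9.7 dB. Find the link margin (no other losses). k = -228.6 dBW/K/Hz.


C/N0 = EIRP - FSPL + G/T - k = 59.5 - 213.2 + 16.8 - (-228.6)
C/N0 = 91.7000 dB-Hz
R_b = 78.77 Mbps = 7.877e+07 bps -> 10*log10(R_b) = 78.9636 dB-Hz
Eb/N0 = C/N0 - 10*log10(R_b) = 91.7000 - 78.9636 = 12.7364 dB
Margin = Eb/N0 - Eb/N0_req = 12.7364 - 9.7 = 3.0364 dB (link closes)

3.0364 dB


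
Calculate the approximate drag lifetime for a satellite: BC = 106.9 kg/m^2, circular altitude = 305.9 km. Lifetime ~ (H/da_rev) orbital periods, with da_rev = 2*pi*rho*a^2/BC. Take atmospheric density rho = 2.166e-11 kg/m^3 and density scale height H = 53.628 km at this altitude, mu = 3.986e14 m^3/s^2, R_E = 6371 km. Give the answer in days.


a = R_E + alt = 6676.9000 km = 6.6769e+06 m
da_rev = 2*pi*rho*a^2/BC = 2*pi*2.166e-11*(6.6769e+06)^2/106.9 = 56.755814 m per revolution
N = H/da_rev = 53628.0000 m / 56.755814 m = 944.8900 revolutions
P = 2*pi*sqrt(a^3/mu) = 5429.6712 s
lifetime = N*P = 944.8900 * 5429.6712 = 5.1304419e+06 s = 59.3801 days

59.3801 days


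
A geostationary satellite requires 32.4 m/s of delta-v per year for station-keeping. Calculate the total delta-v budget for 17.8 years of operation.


dV = rate * years = 32.4 * 17.8
dV = 576.7200 m/s

576.7200 m/s


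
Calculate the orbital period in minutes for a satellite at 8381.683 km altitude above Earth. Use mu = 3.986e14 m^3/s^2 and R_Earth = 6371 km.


r = 14752.6830 km = 1.4752683e+07 m
T = 2*pi*sqrt(r^3/mu) = 2*pi*sqrt(3.2107984e+21 / 3.986e14)
T = 17832.7260 s = 297.2121 min

297.2121 minutes


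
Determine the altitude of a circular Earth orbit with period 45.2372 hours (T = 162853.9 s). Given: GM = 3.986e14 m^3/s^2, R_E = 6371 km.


T = 162853.9 s
r = (mu*T^2/(4*pi^2))^(1/3) = (3.986e14 * 162853.9^2 / (4*pi^2))^(1/3)
r = 6.44552e+07 m = 64455.2002 km
alt = r - R_E = 64455.2002 - 6371 = 58084.2002 km

58084.2002 km


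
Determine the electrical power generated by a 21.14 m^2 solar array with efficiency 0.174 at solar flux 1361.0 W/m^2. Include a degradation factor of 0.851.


P = area * eta * S * degradation
P = 21.14 * 0.174 * 1361.0 * 0.851
P = 4260.3170 W

4260.3170 W


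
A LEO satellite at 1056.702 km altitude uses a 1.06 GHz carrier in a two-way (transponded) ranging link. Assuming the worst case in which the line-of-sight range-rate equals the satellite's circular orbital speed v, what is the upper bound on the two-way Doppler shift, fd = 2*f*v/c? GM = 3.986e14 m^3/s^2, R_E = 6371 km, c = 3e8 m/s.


r = 7.427702e+06 m
v = sqrt(mu/r) = 7325.5698 m/s (worst-case radial velocity)
f = 1.06 GHz = 1.06e+09 Hz
fd = 2*f*v/c = 2*1.06e+09*7325.5698/3.0e+08
fd = 51767.3600 Hz

51767.3600 Hz


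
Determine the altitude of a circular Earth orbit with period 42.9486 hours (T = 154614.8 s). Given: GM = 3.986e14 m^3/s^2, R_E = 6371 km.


T = 154614.8 s
r = (mu*T^2/(4*pi^2))^(1/3) = (3.986e14 * 154614.8^2 / (4*pi^2))^(1/3)
r = 6.2262501e+07 m = 62262.5009 km
alt = r - R_E = 62262.5009 - 6371 = 55891.5009 km

55891.5009 km


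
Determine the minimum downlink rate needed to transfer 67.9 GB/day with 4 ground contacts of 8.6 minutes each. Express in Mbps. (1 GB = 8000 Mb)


total contact time = 4 * 8.6 * 60 = 2064.0000 s
data = 67.9 GB = 543200.0000 Mb
rate = 543200.0000 / 2064.0000 = 263.1783 Mbps

263.1783 Mbps


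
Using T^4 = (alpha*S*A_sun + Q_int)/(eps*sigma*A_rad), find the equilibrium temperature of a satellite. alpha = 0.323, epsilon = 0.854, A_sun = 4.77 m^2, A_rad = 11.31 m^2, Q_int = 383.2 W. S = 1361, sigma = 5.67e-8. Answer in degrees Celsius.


Numerator = alpha*S*A_sun + Q_int = 0.323*1361*4.77 + 383.2 = 2480.1063 W
Denominator = eps*sigma*A_rad = 0.854*5.67e-8*11.31 = 5.4765056e-07 W/K^4
T^4 = 4.5286292e+09 K^4
T = 259.4130 K = -13.7370 C

-13.7370 degrees Celsius


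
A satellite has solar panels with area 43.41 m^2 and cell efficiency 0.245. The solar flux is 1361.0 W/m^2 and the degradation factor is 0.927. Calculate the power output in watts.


P = area * eta * S * degradation
P = 43.41 * 0.245 * 1361.0 * 0.927
P = 13418.1836 W

13418.1836 W


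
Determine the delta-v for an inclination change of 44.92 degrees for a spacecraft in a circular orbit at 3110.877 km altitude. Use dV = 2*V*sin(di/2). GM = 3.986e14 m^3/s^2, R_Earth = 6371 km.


r = 9481.8770 km = 9.481877e+06 m
V = sqrt(mu/r) = 6483.6788 m/s
di = 44.92 deg = 0.7840019 rad
dV = 2*V*sin(di/2) = 2*6483.6788*sin(0.3920009)
dV = 4954.0279 m/s = 4.9540 km/s

4.9540 km/s


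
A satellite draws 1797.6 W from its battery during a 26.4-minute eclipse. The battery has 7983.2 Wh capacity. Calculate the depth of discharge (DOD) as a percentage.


E_used = P * t / 60 = 1797.6 * 26.4 / 60 = 790.9440 Wh
DOD = E_used / E_total * 100 = 790.9440 / 7983.2 * 100
DOD = 9.9076 %

9.9076 %


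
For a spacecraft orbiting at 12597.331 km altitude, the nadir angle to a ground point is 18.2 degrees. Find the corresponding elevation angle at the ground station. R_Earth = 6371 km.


r = R_E + alt = 18968.3310 km
Law of sines in the satellite / Earth-center / ground-point triangle:
  sin(nadir)/R_E = sin(90 + el)/r  =>  cos(el) = (r/R_E)*sin(nadir)
cos(el) = (18968.3310 / 6371.0000) * sin(18.2 deg) = 0.9299124
el = arccos(0.9299124) = 21.5788 deg
(Earth-central angle = 90 - nadir - el = 50.2212 deg)

21.5788 degrees


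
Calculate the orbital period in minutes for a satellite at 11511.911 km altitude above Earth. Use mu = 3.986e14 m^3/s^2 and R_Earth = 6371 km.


r = 17882.9110 km = 1.7882911e+07 m
T = 2*pi*sqrt(r^3/mu) = 2*pi*sqrt(5.7189282e+21 / 3.986e14)
T = 23799.5390 s = 396.6590 min

396.6590 minutes


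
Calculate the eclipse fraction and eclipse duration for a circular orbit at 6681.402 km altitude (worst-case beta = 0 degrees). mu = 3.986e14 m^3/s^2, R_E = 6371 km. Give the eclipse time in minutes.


r = 13052.4020 km
T = 247.3407 min
Eclipse fraction = arcsin(R_E/r)/pi = arcsin(6371.0000/13052.4020)/pi
= arcsin(0.4881094)/pi = 0.1623133
Eclipse duration = 0.1623133 * 247.3407 = 40.1467 min

40.1467 minutes


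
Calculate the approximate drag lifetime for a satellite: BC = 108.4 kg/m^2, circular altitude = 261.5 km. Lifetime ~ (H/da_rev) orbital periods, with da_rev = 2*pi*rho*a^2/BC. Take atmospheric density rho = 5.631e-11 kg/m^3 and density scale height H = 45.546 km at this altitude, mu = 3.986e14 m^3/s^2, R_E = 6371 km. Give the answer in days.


a = R_E + alt = 6632.5000 km = 6.6325e+06 m
da_rev = 2*pi*rho*a^2/BC = 2*pi*5.631e-11*(6.6325e+06)^2/108.4 = 143.578903 m per revolution
N = H/da_rev = 45546.0000 m / 143.578903 m = 317.2193 revolutions
P = 2*pi*sqrt(a^3/mu) = 5375.6020 s
lifetime = N*P = 317.2193 * 5375.6020 = 1.7052447e+06 s = 19.7366 days

19.7366 days


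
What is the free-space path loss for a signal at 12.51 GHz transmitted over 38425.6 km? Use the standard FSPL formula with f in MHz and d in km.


f = 12.51 GHz = 12510.0000 MHz
d = 38425.6 km
FSPL = 32.44 + 20*log10(12510.0000) + 20*log10(38425.6)
FSPL = 32.44 + 81.9451 + 91.6924
FSPL = 206.0776 dB

206.0776 dB


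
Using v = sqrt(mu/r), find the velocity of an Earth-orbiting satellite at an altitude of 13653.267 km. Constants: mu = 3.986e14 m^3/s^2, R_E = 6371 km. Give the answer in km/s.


r = R_E + alt = 6371.0 + 13653.267 = 20024.2670 km = 2.0024267e+07 m
v = sqrt(mu/r) = sqrt(3.986e14 / 2.0024267e+07) = 4461.5969 m/s = 4.4616 km/s

4.4616 km/s


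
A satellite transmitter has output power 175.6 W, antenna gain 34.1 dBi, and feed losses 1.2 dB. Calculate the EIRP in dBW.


Pt = 175.6 W = 22.4452 dBW
EIRP = Pt_dBW + Gt - losses = 22.4452 + 34.1 - 1.2 = 55.3452 dBW

55.3452 dBW


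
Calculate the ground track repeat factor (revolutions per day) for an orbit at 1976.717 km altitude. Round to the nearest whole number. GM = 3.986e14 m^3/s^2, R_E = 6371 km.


r = 8.347717e+06 m
T = 2*pi*sqrt(r^3/mu) = 7590.3674 s = 126.5061 min
revs/day = 1440 / 126.5061 = 11.3828
Rounded: 11 revolutions per day

11 revolutions per day


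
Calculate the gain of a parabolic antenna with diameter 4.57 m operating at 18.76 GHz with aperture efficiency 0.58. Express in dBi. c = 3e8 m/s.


lambda = c/f = 3e8 / 1.876e+10 = 0.01599147 m
G = eta*(pi*D/lambda)^2 = 0.58*(pi*4.57/0.01599147)^2
G = 467501.8112 (linear)
G = 10*log10(467501.8112) = 56.6978 dBi

56.6978 dBi


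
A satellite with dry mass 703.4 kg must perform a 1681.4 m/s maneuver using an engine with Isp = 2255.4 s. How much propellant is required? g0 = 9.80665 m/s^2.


ve = Isp * g0 = 2255.4 * 9.80665 = 22117.918410 m/s
mass ratio = exp(dv/ve) = exp(1681.4/22117.918410) = 1.07898395
m_prop = m_dry * (mr - 1) = 703.4 * (1.07898395 - 1)
m_prop = 55.5573 kg

55.5573 kg


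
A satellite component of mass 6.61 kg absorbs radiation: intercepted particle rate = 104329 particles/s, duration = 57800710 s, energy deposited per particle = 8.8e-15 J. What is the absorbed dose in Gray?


Total energy deposited = rate * time * E_per
  = 104329 * 57800710 * 8.8e-15 = 0.05306655 J
Dose = E_total / mass = 0.05306655 / 6.61
Dose = 0.008028223 Gy

0.0080 Gy


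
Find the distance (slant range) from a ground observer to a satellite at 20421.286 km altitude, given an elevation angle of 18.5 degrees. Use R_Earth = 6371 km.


h = 20421.286 km, el = 18.5 deg
d = -R_E*sin(el) + sqrt((R_E*sin(el))^2 + 2*R_E*h + h^2)
d = -6371.0000*sin(0.3228859) + sqrt((6371.0000*0.3173047)^2 + 2*6371.0000*20421.286 + 20421.286^2)
d = 24080.6283 km

24080.6283 km


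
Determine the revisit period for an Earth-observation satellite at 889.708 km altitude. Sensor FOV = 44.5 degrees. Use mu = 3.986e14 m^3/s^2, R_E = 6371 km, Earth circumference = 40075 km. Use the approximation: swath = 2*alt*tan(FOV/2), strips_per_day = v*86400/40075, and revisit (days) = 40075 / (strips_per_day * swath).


swath = 2*889.708*tan(0.3883358) = 727.9783 km
v = sqrt(mu/r) = 7409.3338 m/s = 7.4093 km/s
strips/day = v*86400/40075 = 7.4093*86400/40075 = 15.9742
coverage/day = strips * swath = 15.9742 * 727.9783 = 11628.8779 km
revisit = 40075 / 11628.8779 = 3.4462 days

3.4462 days


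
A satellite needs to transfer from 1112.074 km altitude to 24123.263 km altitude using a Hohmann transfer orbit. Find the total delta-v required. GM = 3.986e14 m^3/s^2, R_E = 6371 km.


r1 = 7483.0740 km = 7.483074e+06 m
r2 = 30494.2630 km = 3.0494263e+07 m
dv1 = sqrt(mu/r1)*(sqrt(2*r2/(r1+r2)) - 1) = 1950.4914 m/s
dv2 = sqrt(mu/r2)*(1 - sqrt(2*r1/(r1+r2))) = 1345.8111 m/s
total dv = |dv1| + |dv2| = 1950.4914 + 1345.8111 = 3296.3025 m/s = 3.2963 km/s

3.2963 km/s


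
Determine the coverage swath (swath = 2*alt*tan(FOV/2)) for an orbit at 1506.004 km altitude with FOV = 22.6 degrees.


FOV = 22.6 deg = 0.3944444 rad
swath = 2 * alt * tan(FOV/2) = 2 * 1506.004 * tan(0.1972222)
swath = 2 * 1506.004 * 0.1998197
swath = 601.8586 km

601.8586 km


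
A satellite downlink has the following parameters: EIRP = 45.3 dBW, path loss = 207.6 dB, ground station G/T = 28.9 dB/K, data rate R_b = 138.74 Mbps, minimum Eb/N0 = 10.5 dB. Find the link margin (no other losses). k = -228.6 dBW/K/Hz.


C/N0 = EIRP - FSPL + G/T - k = 45.3 - 207.6 + 28.9 - (-228.6)
C/N0 = 95.2000 dB-Hz
R_b = 138.74 Mbps = 1.3874e+08 bps -> 10*log10(R_b) = 81.4220 dB-Hz
Eb/N0 = C/N0 - 10*log10(R_b) = 95.2000 - 81.4220 = 13.7780 dB
Margin = Eb/N0 - Eb/N0_req = 13.7780 - 10.5 = 3.2780 dB (link closes)

3.2780 dB


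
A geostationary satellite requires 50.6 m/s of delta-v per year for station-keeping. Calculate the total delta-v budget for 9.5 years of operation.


dV = rate * years = 50.6 * 9.5
dV = 480.7000 m/s

480.7000 m/s


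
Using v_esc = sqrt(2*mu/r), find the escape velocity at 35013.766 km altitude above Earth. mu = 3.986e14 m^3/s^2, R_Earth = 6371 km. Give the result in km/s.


r = 6371.0 + 35013.766 = 41384.7660 km = 4.1384766e+07 m
v_esc = sqrt(2*mu/r) = sqrt(2*3.986e14 / 4.1384766e+07)
v_esc = 4388.9779 m/s = 4.3890 km/s

4.3890 km/s


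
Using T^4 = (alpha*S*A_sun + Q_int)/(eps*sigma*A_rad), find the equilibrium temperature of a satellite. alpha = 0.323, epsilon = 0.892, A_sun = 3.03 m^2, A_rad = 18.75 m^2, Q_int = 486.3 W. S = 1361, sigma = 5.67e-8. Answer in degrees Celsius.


Numerator = alpha*S*A_sun + Q_int = 0.323*1361*3.03 + 486.3 = 1818.2971 W
Denominator = eps*sigma*A_rad = 0.892*5.67e-8*18.75 = 9.483075e-07 W/K^4
T^4 = 1.917413e+09 K^4
T = 209.2565 K = -63.8935 C

-63.8935 degrees Celsius


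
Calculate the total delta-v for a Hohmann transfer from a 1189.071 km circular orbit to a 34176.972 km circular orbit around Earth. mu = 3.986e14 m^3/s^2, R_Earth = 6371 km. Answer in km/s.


r1 = 7560.0710 km = 7.560071e+06 m
r2 = 40547.9720 km = 4.0547972e+07 m
dv1 = sqrt(mu/r1)*(sqrt(2*r2/(r1+r2)) - 1) = 2166.3426 m/s
dv2 = sqrt(mu/r2)*(1 - sqrt(2*r1/(r1+r2))) = 1377.6019 m/s
total dv = |dv1| + |dv2| = 2166.3426 + 1377.6019 = 3543.9444 m/s = 3.5439 km/s

3.5439 km/s


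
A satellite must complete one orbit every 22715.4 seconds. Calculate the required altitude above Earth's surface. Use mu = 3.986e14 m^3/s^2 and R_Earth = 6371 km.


T = 22715.4 s
r = (mu*T^2/(4*pi^2))^(1/3) = (3.986e14 * 22715.4^2 / (4*pi^2))^(1/3)
r = 1.7335623e+07 m = 17335.6227 km
alt = r - R_E = 17335.6227 - 6371 = 10964.6227 km

10964.6227 km


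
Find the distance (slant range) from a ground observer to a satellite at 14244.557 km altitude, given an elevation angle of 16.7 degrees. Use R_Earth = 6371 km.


h = 14244.557 km, el = 16.7 deg
d = -R_E*sin(el) + sqrt((R_E*sin(el))^2 + 2*R_E*h + h^2)
d = -6371.0000*sin(0.29147) + sqrt((6371.0000*0.2873605)^2 + 2*6371.0000*14244.557 + 14244.557^2)
d = 17860.9321 km

17860.9321 km


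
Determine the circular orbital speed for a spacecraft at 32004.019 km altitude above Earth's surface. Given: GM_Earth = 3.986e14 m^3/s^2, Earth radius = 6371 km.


r = R_E + alt = 6371.0 + 32004.019 = 38375.0190 km = 3.8375019e+07 m
v = sqrt(mu/r) = sqrt(3.986e14 / 3.8375019e+07) = 3222.8816 m/s = 3.2229 km/s

3.2229 km/s


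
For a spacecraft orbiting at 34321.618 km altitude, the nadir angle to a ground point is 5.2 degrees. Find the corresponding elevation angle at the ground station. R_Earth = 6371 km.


r = R_E + alt = 40692.6180 km
Law of sines in the satellite / Earth-center / ground-point triangle:
  sin(nadir)/R_E = sin(90 + el)/r  =>  cos(el) = (r/R_E)*sin(nadir)
cos(el) = (40692.6180 / 6371.0000) * sin(5.2 deg) = 0.5788851
el = arccos(0.5788851) = 54.6278 deg
(Earth-central angle = 90 - nadir - el = 30.1722 deg)

54.6278 degrees


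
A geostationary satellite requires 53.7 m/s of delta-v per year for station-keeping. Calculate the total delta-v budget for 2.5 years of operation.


dV = rate * years = 53.7 * 2.5
dV = 134.2500 m/s

134.2500 m/s


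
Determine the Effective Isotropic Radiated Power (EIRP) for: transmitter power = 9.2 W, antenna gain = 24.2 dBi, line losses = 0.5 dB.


Pt = 9.2 W = 9.6379 dBW
EIRP = Pt_dBW + Gt - losses = 9.6379 + 24.2 - 0.5 = 33.3379 dBW

33.3379 dBW


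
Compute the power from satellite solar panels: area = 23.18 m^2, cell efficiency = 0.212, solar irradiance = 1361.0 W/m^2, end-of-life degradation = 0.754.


P = area * eta * S * degradation
P = 23.18 * 0.212 * 1361.0 * 0.754
P = 5042.8815 W

5042.8815 W


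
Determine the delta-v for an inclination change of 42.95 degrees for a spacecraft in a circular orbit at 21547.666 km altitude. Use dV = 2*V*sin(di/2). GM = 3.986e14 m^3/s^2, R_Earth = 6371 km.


r = 27918.6660 km = 2.7918666e+07 m
V = sqrt(mu/r) = 3778.5164 m/s
di = 42.95 deg = 0.7496189 rad
dV = 2*V*sin(di/2) = 2*3778.5164*sin(0.3748095)
dV = 2766.5936 m/s = 2.7666 km/s

2.7666 km/s


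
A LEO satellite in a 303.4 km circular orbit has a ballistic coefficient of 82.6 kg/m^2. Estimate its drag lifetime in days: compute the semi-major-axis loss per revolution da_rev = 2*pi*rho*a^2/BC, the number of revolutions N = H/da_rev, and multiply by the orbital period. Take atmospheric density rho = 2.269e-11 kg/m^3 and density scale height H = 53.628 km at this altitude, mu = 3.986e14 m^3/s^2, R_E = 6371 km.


a = R_E + alt = 6674.4000 km = 6.6744e+06 m
da_rev = 2*pi*rho*a^2/BC = 2*pi*2.269e-11*(6.6744e+06)^2/82.6 = 76.888038 m per revolution
N = H/da_rev = 53628.0000 m / 76.888038 m = 697.4817 revolutions
P = 2*pi*sqrt(a^3/mu) = 5426.6219 s
lifetime = N*P = 697.4817 * 5426.6219 = 3.7849695e+06 s = 43.8075 days

43.8075 days


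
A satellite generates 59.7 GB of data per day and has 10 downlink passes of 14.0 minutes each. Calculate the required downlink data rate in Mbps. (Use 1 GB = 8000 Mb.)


total contact time = 10 * 14.0 * 60 = 8400.0000 s
data = 59.7 GB = 477600.0000 Mb
rate = 477600.0000 / 8400.0000 = 56.8571 Mbps

56.8571 Mbps


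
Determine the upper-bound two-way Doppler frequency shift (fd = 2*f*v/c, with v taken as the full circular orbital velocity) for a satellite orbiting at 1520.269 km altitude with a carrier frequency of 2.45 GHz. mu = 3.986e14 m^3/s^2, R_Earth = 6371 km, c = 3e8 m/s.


r = 7.891269e+06 m
v = sqrt(mu/r) = 7107.1458 m/s (worst-case radial velocity)
f = 2.45 GHz = 2.45e+09 Hz
fd = 2*f*v/c = 2*2.45e+09*7107.1458/3.0e+08
fd = 116083.3809 Hz

116083.3809 Hz


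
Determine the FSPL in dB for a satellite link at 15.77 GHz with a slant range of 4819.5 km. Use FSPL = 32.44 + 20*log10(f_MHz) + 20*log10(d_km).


f = 15.77 GHz = 15770.0000 MHz
d = 4819.5 km
FSPL = 32.44 + 20*log10(15770.0000) + 20*log10(4819.5)
FSPL = 32.44 + 83.9566 + 73.6600
FSPL = 190.0567 dB

190.0567 dB


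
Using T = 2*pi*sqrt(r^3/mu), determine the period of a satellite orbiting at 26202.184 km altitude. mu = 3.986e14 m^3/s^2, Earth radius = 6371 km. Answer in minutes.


r = 32573.1840 km = 3.2573184e+07 m
T = 2*pi*sqrt(r^3/mu) = 2*pi*sqrt(3.4560549e+22 / 3.986e14)
T = 58506.1527 s = 975.1025 min

975.1025 minutes


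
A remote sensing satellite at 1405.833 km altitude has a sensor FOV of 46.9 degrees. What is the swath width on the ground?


FOV = 46.9 deg = 0.8185594 rad
swath = 2 * alt * tan(FOV/2) = 2 * 1405.833 * tan(0.4092797)
swath = 2 * 1405.833 * 0.4337751
swath = 1219.6307 km

1219.6307 km


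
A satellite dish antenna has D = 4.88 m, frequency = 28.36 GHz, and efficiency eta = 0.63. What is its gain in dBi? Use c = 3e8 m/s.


lambda = c/f = 3e8 / 2.836e+10 = 0.01057828 m
G = eta*(pi*D/lambda)^2 = 0.63*(pi*4.88/0.01057828)^2
G = 1.3232743e+06 (linear)
G = 10*log10(1.3232743e+06) = 61.2165 dBi

61.2165 dBi
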